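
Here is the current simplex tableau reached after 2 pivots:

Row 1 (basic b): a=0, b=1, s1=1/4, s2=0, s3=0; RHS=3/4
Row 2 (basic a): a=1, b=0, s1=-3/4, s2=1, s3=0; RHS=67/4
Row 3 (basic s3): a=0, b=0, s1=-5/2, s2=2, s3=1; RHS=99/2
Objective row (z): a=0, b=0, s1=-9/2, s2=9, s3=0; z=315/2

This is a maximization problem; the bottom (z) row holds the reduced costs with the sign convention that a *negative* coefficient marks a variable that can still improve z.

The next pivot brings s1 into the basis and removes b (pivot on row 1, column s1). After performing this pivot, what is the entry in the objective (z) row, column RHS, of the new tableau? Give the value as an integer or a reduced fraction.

171

Pivot element is row 1, column s1: 1/4.
Normalize row 1: new (row 1, RHS) = (3/4)/(1/4) = 3.
z-row ← z-row − (-9/2)·(new row 1): 315/2 − (-9/2)·3 = 171.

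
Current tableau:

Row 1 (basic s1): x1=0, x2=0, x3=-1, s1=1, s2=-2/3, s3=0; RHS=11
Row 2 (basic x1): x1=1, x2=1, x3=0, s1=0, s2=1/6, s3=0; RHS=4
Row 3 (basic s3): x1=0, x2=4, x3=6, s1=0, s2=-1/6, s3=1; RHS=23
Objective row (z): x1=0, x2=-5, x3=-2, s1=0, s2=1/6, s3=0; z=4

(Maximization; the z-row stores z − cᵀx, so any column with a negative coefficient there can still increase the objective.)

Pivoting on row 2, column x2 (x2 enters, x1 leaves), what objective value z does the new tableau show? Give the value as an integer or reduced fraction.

Minimum ratio for x2: 4/1 = 4.
z changes by −(z-row coeff of x2)·ratio = −(-5)·4 = 20.
New z = 4 + 20 = 24.

24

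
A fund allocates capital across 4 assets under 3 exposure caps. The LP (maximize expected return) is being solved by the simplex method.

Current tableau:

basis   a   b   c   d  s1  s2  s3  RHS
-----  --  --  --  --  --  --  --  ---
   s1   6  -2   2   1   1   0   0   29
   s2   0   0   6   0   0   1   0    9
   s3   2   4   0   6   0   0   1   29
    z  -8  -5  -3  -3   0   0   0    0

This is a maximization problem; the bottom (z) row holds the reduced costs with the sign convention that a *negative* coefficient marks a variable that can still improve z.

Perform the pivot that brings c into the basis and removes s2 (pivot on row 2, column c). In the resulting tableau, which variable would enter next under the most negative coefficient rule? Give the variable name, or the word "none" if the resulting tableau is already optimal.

Pivot element 6. New z-row = old z-row − (-3)·(row 2/6).
Updated z-row coefficients: a: -8, b: -5, c: 0, d: -3, s1: 0, s2: 1/2, s3: 0.
The most negative is -8 in column a, so a would enter next.

a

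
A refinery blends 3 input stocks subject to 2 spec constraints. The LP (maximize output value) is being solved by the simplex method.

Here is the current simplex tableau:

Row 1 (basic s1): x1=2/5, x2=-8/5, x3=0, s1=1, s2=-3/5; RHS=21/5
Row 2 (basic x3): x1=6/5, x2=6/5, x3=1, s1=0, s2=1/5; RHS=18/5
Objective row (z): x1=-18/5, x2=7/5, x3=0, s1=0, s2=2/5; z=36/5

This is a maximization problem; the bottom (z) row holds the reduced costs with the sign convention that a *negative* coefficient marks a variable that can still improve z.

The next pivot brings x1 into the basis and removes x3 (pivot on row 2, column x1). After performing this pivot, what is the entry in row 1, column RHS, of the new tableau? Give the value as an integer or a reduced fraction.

3

Pivot element is row 2, column x1: 6/5.
Normalize row 2: new (row 2, RHS) = (18/5)/(6/5) = 3.
row 1 ← row 1 − (2/5)·(new row 2): 21/5 − (2/5)·3 = 3.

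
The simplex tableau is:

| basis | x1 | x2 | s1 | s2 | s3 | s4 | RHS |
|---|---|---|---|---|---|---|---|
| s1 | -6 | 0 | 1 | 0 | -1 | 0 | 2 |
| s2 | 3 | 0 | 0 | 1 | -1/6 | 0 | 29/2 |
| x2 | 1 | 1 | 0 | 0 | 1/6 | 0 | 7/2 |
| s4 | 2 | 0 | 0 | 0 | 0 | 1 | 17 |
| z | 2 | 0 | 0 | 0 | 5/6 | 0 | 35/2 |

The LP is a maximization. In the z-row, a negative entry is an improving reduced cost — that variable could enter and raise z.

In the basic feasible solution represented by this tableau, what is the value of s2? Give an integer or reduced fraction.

29/2

s2 is basic (row 2); its value is the RHS of that row: 29/2.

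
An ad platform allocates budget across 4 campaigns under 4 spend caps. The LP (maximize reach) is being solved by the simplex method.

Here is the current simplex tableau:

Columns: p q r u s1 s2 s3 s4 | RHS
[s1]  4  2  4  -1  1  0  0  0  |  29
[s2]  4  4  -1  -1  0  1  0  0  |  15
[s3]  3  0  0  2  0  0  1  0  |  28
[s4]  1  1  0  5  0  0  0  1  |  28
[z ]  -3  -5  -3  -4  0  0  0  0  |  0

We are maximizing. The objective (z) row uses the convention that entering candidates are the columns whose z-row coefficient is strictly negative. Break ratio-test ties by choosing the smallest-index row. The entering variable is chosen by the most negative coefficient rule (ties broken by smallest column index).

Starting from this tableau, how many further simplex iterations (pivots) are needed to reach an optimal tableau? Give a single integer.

3

pivot: q in, s2 out → z = 75/4
pivot: u in, s4 out → z = 43
pivot: r in, s1 out → z = 1217/19
No improving column remains; optimal.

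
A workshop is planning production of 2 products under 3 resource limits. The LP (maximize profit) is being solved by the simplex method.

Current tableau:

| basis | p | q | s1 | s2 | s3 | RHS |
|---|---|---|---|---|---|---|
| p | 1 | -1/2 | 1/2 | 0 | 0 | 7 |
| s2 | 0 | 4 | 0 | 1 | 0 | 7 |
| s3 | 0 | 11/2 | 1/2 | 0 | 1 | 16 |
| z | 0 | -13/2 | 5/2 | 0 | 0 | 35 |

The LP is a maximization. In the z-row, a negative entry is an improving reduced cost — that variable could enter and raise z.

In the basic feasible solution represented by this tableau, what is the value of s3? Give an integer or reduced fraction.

s3 is basic (row 3); its value is the RHS of that row: 16.

16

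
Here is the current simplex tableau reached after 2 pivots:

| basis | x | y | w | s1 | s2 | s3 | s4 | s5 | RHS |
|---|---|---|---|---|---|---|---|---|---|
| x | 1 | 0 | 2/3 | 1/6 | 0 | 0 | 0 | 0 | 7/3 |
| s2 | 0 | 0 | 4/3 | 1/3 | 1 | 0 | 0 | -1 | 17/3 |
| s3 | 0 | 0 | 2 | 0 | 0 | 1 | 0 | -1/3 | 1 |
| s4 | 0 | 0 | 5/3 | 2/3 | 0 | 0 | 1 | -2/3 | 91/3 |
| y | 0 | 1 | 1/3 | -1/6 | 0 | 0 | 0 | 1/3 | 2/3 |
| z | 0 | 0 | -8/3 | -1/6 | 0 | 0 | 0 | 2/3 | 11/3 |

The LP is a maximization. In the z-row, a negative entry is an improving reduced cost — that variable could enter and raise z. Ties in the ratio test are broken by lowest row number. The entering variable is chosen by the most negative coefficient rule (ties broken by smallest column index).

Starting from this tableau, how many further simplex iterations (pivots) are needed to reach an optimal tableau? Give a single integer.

2

pivot: w in, s3 out → z = 5
pivot: s1 in, x out → z = 7
No improving column remains; optimal.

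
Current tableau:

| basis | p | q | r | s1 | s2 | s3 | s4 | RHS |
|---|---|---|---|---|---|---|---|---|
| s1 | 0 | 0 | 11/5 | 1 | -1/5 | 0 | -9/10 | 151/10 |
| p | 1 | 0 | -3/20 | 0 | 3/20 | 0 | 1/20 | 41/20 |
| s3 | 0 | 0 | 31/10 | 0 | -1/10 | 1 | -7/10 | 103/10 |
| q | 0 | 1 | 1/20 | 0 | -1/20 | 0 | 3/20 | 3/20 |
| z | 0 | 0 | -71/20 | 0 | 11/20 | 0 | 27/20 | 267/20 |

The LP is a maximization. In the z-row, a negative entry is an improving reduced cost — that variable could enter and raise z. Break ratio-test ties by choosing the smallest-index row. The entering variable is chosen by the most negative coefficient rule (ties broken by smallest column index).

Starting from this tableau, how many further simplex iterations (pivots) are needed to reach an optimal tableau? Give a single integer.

pivot: r in, q out → z = 24
pivot: s2 in, s3 out → z = 25
No improving column remains; optimal.

2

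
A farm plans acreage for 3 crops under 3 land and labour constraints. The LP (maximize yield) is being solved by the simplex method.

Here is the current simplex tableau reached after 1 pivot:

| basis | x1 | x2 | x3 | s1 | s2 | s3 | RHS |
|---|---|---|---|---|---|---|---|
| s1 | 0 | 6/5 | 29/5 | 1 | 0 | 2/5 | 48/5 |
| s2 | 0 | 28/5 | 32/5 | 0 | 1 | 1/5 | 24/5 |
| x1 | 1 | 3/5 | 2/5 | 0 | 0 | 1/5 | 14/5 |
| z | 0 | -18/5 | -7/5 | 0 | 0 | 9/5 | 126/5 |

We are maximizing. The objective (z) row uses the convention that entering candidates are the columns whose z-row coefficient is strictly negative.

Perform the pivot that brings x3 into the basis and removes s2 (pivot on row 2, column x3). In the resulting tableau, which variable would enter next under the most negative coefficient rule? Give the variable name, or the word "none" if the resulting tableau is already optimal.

Pivot element 32/5. New z-row = old z-row − (-7/5)·(row 2/(32/5)).
Updated z-row coefficients: x1: 0, x2: -19/8, x3: 0, s1: 0, s2: 7/32, s3: 59/32.
The most negative is -19/8 in column x2, so x2 would enter next.

x2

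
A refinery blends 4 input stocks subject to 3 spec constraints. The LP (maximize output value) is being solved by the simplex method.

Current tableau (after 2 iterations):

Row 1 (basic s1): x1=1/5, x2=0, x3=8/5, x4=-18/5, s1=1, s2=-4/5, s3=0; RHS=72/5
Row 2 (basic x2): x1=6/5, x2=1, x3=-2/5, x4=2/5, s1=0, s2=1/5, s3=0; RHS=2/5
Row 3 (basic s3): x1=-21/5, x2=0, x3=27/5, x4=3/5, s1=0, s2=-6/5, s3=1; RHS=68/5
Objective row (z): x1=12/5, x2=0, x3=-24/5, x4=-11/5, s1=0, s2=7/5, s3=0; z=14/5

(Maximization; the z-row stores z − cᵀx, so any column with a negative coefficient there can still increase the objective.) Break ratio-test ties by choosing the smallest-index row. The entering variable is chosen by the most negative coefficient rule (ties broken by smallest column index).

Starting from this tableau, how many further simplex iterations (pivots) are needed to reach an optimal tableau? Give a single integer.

2

pivot: x3 in, s3 out → z = 134/9
pivot: x4 in, x2 out → z = 121/6
No improving column remains; optimal.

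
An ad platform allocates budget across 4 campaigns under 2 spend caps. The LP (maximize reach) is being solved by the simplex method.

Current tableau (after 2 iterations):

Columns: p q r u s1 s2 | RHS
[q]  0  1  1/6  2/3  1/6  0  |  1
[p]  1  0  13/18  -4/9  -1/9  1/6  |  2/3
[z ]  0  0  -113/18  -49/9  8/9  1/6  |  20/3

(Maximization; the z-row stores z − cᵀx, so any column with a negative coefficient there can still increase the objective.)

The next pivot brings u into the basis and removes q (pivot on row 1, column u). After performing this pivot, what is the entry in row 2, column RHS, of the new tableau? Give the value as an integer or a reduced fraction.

4/3

Pivot element is row 1, column u: 2/3.
Normalize row 1: new (row 1, RHS) = 1/(2/3) = 3/2.
row 2 ← row 2 − (-4/9)·(new row 1): 2/3 − (-4/9)·(3/2) = 4/3.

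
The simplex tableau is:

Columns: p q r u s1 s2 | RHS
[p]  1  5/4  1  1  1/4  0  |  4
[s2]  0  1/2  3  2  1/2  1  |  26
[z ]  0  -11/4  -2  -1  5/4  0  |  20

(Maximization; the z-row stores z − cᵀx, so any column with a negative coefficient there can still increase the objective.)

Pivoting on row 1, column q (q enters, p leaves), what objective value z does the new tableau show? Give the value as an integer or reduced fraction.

144/5

Minimum ratio for q: 4/(5/4) = 16/5.
z changes by −(z-row coeff of q)·ratio = −(-11/4)·(16/5) = 44/5.
New z = 20 + (44/5) = 144/5.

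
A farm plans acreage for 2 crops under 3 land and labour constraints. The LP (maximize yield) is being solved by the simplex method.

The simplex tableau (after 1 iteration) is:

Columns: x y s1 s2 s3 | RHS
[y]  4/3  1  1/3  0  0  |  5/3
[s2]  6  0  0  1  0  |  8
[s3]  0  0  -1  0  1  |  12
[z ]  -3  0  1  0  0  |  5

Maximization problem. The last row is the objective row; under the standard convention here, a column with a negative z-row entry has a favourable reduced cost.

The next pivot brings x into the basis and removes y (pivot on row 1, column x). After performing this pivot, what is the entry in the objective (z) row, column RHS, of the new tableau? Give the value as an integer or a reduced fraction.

35/4

Pivot element is row 1, column x: 4/3.
Normalize row 1: new (row 1, RHS) = (5/3)/(4/3) = 5/4.
z-row ← z-row − (-3)·(new row 1): 5 − (-3)·(5/4) = 35/4.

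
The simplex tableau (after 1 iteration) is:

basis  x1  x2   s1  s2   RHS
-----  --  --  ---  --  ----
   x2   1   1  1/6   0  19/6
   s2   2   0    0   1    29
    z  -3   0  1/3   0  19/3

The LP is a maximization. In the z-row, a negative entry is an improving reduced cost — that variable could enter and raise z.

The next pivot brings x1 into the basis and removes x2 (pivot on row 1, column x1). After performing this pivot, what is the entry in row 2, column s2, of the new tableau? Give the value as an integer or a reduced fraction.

Pivot element is row 1, column x1: 1.
Normalize row 1: new (row 1, s2) = 0/1 = 0.
row 2 ← row 2 − 2·(new row 1): 1 − 2·0 = 1.

1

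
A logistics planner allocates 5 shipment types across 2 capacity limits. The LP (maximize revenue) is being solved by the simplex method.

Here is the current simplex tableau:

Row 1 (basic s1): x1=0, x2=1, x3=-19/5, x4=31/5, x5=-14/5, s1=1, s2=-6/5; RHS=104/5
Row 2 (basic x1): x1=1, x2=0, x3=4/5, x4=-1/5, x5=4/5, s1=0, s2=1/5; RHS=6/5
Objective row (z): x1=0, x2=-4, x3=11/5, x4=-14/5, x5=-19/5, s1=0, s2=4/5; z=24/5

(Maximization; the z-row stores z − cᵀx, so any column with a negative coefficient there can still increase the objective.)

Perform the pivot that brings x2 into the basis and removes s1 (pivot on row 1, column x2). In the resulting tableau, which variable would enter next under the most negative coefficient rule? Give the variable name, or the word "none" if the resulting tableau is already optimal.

Pivot element 1. New z-row = old z-row − (-4)·(row 1/1).
Updated z-row coefficients: x1: 0, x2: 0, x3: -13, x4: 22, x5: -15, s1: 4, s2: -4.
The most negative is -15 in column x5, so x5 would enter next.

x5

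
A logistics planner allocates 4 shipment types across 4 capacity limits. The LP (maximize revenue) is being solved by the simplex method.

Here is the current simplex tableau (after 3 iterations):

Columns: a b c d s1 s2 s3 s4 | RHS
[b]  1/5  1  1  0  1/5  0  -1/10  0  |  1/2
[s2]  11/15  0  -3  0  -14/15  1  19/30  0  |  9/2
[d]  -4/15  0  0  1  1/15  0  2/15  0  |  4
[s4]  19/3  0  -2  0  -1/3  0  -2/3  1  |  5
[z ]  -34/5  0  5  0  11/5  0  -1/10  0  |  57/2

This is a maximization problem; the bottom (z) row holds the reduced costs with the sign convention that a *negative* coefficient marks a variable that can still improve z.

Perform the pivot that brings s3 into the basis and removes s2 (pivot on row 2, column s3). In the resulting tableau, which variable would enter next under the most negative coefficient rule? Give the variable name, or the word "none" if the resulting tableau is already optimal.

Pivot element 19/30. New z-row = old z-row − (-1/10)·(row 2/(19/30)).
Updated z-row coefficients: a: -127/19, b: 0, c: 86/19, d: 0, s1: 39/19, s2: 3/19, s3: 0, s4: 0.
The most negative is -127/19 in column a, so a would enter next.

a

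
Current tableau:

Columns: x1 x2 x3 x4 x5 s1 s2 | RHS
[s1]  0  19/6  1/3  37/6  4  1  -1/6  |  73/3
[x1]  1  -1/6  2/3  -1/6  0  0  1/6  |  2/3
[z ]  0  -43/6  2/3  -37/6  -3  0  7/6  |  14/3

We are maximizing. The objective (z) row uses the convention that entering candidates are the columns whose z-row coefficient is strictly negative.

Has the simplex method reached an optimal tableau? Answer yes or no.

no

Column x2 has objective-row coefficient -43/6, which is negative; an improving pivot exists, so not yet optimal.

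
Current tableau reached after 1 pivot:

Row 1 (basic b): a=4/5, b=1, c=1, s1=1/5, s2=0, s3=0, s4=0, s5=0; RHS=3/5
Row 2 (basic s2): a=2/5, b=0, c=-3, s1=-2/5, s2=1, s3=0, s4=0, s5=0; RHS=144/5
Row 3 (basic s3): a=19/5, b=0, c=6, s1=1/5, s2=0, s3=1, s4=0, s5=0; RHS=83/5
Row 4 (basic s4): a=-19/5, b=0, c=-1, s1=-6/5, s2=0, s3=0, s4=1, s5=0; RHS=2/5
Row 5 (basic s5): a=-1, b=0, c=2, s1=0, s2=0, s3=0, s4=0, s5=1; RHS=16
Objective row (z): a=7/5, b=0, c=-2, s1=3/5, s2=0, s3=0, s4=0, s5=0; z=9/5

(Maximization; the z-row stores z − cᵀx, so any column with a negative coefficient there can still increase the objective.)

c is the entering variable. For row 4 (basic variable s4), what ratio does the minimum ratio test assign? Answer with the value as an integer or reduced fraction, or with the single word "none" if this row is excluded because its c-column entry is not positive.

none

The c entry in row 4 is -1 ≤ 0, so this row gives no ratio.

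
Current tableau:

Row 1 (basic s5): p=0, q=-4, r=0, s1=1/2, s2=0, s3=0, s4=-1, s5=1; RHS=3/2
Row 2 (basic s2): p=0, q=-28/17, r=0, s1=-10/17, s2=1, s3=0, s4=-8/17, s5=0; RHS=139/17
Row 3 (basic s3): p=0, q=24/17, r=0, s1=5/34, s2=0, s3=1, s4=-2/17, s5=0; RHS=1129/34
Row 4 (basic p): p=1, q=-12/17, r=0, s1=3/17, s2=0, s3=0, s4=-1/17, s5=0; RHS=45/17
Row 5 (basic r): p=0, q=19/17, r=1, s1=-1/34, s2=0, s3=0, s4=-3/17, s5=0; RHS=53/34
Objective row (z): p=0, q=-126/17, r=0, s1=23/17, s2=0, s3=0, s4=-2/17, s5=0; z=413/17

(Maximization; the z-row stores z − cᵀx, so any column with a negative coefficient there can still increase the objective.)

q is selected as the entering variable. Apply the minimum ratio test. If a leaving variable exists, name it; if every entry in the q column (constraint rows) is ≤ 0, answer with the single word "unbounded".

Ratios: row 1 (s5): entry -4 ≤ 0, skip; row 2 (s2): entry -28/17 ≤ 0, skip; row 3 (s3): (1129/34)/(24/17) = 1129/48; row 4 (p): entry -12/17 ≤ 0, skip; row 5 (r): (53/34)/(19/17) = 53/38.
Minimum ratio is in the r row, so r leaves.

r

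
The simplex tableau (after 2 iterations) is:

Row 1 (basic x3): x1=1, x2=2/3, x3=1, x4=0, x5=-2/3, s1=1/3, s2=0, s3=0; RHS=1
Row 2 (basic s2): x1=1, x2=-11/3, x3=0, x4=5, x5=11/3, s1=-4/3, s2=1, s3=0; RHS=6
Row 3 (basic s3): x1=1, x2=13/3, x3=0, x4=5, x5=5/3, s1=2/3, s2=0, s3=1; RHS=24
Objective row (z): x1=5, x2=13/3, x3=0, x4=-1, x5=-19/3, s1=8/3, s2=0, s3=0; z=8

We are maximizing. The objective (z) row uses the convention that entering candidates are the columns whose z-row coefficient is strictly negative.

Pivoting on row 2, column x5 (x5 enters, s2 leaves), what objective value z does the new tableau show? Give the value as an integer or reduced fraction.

Minimum ratio for x5: 6/(11/3) = 18/11.
z changes by −(z-row coeff of x5)·ratio = −(-19/3)·(18/11) = 114/11.
New z = 8 + (114/11) = 202/11.

202/11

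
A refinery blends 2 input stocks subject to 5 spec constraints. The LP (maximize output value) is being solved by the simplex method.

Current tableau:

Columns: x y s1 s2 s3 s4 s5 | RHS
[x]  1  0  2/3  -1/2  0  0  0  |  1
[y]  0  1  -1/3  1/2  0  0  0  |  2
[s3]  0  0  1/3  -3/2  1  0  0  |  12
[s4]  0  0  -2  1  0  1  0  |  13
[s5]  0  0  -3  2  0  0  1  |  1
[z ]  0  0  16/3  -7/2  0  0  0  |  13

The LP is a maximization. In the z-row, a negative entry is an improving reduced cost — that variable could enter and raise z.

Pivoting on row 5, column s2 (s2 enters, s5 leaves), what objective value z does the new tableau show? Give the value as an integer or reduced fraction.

Minimum ratio for s2: 1/2 = 1/2.
z changes by −(z-row coeff of s2)·ratio = −(-7/2)·(1/2) = 7/4.
New z = 13 + (7/4) = 59/4.

59/4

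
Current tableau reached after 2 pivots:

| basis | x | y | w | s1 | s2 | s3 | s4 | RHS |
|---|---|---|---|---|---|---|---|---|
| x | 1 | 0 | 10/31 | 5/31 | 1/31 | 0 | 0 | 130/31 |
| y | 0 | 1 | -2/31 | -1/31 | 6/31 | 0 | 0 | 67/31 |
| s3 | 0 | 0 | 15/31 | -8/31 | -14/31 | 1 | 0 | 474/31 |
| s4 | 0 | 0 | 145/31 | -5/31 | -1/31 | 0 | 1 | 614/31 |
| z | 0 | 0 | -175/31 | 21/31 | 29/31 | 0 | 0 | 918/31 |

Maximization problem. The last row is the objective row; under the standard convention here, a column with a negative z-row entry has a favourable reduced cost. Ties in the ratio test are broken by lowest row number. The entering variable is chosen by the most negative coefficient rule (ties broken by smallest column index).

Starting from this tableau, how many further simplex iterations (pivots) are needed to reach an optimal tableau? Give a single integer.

1

pivot: w in, s4 out → z = 1552/29
No improving column remains; optimal.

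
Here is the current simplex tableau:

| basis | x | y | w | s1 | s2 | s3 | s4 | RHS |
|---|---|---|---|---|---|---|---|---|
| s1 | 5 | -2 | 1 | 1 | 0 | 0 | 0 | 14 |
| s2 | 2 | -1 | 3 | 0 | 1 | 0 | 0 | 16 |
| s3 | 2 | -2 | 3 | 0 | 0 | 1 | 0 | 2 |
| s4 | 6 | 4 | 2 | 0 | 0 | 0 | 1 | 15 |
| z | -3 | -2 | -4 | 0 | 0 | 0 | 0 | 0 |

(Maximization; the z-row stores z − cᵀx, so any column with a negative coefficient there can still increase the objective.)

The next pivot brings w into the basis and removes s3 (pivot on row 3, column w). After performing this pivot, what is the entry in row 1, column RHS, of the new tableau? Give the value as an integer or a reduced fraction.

40/3

Pivot element is row 3, column w: 3.
Normalize row 3: new (row 3, RHS) = 2/3 = 2/3.
row 1 ← row 1 − 1·(new row 3): 14 − 1·(2/3) = 40/3.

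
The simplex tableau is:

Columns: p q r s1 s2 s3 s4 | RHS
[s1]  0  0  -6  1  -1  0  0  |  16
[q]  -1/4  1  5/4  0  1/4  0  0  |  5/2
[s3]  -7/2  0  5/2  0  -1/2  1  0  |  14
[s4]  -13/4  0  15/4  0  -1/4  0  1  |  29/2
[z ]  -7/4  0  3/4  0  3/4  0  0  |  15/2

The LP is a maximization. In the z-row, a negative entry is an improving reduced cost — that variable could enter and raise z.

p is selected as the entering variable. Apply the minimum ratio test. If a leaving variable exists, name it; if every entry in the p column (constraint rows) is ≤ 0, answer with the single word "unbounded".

p-column entries: row 1: 0, row 2: -1/4, row 3: -7/2, row 4: -13/4. All ≤ 0, so p can increase without bound; the LP is unbounded in this direction.

unbounded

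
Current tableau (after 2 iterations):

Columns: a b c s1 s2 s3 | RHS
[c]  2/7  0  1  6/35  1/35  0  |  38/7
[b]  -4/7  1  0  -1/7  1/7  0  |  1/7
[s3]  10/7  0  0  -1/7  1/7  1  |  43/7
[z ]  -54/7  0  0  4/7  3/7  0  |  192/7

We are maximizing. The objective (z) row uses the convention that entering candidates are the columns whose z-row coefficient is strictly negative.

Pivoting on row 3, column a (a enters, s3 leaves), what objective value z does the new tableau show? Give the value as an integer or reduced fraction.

303/5

Minimum ratio for a: (43/7)/(10/7) = 43/10.
z changes by −(z-row coeff of a)·ratio = −(-54/7)·(43/10) = 1161/35.
New z = 192/7 + (1161/35) = 303/5.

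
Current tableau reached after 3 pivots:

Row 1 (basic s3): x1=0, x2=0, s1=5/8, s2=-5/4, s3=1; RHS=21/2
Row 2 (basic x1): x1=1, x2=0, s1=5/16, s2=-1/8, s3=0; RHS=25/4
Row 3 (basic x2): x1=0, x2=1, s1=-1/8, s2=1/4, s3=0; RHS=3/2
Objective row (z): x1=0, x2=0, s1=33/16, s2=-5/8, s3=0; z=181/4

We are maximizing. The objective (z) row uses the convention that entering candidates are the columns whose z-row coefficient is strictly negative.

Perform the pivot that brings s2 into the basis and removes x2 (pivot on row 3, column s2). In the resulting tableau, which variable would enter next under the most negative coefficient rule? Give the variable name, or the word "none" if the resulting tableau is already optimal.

none

Pivot element 1/4. New z-row = old z-row − (-5/8)·(row 3/(1/4)).
Updated z-row coefficients: x1: 0, x2: 5/2, s1: 7/4, s2: 0, s3: 0.
No coefficient is strictly negative; the tableau after this pivot is optimal.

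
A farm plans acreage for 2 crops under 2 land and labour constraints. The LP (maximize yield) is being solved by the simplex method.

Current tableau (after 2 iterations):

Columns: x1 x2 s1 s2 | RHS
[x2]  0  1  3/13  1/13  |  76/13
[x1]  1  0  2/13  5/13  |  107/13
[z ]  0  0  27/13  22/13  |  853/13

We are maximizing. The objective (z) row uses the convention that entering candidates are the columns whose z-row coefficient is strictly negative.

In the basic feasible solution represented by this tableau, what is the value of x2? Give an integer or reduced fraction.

76/13

x2 is basic (row 1); its value is the RHS of that row: 76/13.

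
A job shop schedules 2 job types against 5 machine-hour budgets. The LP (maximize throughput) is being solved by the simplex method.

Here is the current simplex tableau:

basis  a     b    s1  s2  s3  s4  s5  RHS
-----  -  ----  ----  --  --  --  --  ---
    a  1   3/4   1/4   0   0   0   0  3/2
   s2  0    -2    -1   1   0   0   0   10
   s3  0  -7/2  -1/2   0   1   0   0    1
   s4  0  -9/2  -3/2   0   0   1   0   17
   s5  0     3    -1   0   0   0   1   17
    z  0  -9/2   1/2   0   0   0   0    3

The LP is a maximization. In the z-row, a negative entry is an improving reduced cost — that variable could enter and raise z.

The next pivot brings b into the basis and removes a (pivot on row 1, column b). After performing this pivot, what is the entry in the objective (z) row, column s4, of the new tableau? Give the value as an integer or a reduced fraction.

0

Pivot element is row 1, column b: 3/4.
Normalize row 1: new (row 1, s4) = 0/(3/4) = 0.
z-row ← z-row − (-9/2)·(new row 1): 0 − (-9/2)·0 = 0.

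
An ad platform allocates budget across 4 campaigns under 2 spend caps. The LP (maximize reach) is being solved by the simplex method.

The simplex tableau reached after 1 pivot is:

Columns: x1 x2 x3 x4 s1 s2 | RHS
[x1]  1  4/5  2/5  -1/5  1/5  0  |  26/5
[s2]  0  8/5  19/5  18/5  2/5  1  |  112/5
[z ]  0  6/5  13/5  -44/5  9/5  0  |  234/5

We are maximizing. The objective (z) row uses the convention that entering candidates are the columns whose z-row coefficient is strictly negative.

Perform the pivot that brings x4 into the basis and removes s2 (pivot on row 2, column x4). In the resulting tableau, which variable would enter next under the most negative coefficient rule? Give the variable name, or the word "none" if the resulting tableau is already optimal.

Pivot element 18/5. New z-row = old z-row − (-44/5)·(row 2/(18/5)).
Updated z-row coefficients: x1: 0, x2: 46/9, x3: 107/9, x4: 0, s1: 25/9, s2: 22/9.
No coefficient is strictly negative; the tableau after this pivot is optimal.

none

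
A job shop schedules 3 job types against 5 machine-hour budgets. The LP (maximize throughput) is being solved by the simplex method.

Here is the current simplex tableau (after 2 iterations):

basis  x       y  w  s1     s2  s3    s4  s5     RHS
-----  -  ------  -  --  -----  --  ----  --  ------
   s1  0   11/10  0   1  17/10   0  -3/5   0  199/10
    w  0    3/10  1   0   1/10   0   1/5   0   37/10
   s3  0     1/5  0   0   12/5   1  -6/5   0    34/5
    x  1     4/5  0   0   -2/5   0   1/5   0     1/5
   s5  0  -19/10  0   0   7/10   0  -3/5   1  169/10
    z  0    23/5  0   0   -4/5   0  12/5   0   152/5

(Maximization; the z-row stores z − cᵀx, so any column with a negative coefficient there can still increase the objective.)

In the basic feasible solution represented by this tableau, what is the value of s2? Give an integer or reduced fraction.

s2 is nonbasic (not in the basis column), so its value in the current BFS is 0.

0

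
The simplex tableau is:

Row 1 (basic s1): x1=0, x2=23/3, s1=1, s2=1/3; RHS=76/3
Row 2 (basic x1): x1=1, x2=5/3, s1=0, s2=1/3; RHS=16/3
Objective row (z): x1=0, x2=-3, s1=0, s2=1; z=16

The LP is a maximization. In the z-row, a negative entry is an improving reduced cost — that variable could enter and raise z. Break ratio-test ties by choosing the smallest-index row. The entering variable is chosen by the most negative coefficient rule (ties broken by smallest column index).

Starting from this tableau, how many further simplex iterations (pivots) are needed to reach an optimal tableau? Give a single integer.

1

pivot: x2 in, x1 out → z = 128/5
No improving column remains; optimal.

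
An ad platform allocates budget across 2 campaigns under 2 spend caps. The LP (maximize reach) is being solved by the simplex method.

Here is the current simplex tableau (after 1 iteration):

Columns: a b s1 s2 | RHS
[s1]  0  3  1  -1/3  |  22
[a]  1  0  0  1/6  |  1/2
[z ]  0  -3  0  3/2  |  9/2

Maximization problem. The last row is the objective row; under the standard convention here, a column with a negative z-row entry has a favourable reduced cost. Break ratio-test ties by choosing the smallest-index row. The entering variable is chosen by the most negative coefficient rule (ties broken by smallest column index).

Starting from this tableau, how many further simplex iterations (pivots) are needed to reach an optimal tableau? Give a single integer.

1

pivot: b in, s1 out → z = 53/2
No improving column remains; optimal.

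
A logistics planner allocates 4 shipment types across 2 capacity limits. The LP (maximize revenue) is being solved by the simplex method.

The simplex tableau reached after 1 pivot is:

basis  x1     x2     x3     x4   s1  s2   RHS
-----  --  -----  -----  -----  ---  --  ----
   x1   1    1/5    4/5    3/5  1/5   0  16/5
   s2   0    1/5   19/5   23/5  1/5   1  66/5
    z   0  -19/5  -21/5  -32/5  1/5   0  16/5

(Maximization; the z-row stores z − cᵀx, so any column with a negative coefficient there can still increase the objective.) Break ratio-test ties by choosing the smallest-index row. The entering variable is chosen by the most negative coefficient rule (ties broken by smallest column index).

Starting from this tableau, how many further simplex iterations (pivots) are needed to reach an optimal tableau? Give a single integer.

pivot: x4 in, s2 out → z = 496/23
pivot: x2 in, x1 out → z = 103/2
pivot: s2 in, x4 out → z = 64
No improving column remains; optimal.

3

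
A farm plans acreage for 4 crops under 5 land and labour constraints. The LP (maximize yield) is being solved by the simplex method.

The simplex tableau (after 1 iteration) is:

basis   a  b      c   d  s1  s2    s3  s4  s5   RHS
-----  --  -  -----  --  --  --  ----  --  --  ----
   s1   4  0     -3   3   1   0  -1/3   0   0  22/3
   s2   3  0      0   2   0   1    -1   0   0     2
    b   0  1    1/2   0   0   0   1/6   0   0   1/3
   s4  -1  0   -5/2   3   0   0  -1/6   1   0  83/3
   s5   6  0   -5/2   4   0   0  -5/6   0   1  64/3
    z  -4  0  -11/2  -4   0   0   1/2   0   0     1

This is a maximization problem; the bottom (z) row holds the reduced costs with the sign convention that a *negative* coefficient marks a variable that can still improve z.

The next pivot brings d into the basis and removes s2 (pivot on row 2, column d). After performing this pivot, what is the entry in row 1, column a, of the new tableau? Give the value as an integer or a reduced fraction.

Pivot element is row 2, column d: 2.
Normalize row 2: new (row 2, a) = 3/2 = 3/2.
row 1 ← row 1 − 3·(new row 2): 4 − 3·(3/2) = -1/2.

-1/2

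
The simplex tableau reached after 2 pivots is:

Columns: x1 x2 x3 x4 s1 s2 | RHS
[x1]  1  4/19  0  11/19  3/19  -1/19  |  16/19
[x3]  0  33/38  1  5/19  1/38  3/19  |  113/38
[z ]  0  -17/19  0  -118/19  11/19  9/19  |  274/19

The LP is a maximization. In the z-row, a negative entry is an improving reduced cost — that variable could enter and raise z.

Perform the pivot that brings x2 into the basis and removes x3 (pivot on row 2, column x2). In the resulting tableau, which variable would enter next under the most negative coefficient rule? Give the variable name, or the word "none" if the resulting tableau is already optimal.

Pivot element 33/38. New z-row = old z-row − (-17/19)·(row 2/(33/38)).
Updated z-row coefficients: x1: 0, x2: 0, x3: 34/33, x4: -196/33, s1: 20/33, s2: 7/11.
The most negative is -196/33 in column x4, so x4 would enter next.

x4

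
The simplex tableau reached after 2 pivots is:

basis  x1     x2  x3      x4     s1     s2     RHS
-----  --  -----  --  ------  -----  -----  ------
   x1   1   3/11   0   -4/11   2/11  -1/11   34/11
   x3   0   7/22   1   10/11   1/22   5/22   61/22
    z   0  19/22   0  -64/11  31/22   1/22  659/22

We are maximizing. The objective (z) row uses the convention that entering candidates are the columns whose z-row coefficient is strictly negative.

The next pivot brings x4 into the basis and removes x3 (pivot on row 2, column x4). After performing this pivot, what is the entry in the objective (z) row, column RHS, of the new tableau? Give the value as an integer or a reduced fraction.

477/10

Pivot element is row 2, column x4: 10/11.
Normalize row 2: new (row 2, RHS) = (61/22)/(10/11) = 61/20.
z-row ← z-row − (-64/11)·(new row 2): 659/22 − (-64/11)·(61/20) = 477/10.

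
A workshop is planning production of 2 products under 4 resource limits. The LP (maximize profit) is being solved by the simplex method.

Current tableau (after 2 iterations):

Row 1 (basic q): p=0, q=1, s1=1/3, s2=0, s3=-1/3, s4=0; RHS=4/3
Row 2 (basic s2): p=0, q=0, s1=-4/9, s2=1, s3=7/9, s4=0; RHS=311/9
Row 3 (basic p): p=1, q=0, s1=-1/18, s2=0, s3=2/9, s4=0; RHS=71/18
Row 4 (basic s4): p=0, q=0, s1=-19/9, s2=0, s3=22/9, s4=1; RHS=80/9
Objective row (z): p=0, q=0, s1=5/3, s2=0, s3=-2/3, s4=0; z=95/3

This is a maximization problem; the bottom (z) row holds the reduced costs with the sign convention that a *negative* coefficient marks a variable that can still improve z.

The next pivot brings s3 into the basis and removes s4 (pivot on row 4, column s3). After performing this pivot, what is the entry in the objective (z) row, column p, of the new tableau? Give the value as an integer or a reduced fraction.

Pivot element is row 4, column s3: 22/9.
Normalize row 4: new (row 4, p) = 0/(22/9) = 0.
z-row ← z-row − (-2/3)·(new row 4): 0 − (-2/3)·0 = 0.

0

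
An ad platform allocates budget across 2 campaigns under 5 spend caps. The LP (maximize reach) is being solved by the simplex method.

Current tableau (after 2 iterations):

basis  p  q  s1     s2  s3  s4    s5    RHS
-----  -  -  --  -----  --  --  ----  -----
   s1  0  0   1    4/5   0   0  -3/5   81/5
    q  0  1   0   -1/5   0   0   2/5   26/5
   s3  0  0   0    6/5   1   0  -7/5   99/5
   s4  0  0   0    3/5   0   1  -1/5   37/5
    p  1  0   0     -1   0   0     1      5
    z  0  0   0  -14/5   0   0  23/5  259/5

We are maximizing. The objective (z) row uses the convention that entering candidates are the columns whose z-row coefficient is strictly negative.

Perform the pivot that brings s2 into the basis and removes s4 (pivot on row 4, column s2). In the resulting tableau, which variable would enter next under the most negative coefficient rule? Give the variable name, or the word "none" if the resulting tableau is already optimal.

none

Pivot element 3/5. New z-row = old z-row − (-14/5)·(row 4/(3/5)).
Updated z-row coefficients: p: 0, q: 0, s1: 0, s2: 0, s3: 0, s4: 14/3, s5: 11/3.
No coefficient is strictly negative; the tableau after this pivot is optimal.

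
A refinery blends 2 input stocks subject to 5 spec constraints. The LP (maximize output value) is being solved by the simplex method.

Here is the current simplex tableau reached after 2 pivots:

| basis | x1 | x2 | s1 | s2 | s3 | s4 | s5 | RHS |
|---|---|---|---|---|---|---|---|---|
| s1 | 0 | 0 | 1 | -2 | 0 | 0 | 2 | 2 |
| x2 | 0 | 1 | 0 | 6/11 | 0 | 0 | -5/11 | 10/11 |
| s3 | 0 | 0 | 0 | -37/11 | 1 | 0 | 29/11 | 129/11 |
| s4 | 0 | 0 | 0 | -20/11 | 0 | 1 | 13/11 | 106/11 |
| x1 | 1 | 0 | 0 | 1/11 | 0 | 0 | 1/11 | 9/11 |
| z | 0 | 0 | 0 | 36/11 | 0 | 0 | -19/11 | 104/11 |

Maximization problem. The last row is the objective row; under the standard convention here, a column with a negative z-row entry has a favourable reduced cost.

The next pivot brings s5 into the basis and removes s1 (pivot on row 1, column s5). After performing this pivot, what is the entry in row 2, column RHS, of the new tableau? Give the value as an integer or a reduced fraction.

15/11

Pivot element is row 1, column s5: 2.
Normalize row 1: new (row 1, RHS) = 2/2 = 1.
row 2 ← row 2 − (-5/11)·(new row 1): 10/11 − (-5/11)·1 = 15/11.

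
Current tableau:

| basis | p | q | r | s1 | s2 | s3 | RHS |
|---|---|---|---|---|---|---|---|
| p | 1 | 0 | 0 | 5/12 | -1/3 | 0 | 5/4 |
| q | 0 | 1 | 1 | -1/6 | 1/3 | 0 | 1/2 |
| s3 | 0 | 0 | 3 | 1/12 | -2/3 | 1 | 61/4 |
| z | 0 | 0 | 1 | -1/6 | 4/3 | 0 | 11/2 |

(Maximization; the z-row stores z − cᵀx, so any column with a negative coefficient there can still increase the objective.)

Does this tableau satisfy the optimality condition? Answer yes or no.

no

Column s1 has objective-row coefficient -1/6, which is negative; an improving pivot exists, so not yet optimal.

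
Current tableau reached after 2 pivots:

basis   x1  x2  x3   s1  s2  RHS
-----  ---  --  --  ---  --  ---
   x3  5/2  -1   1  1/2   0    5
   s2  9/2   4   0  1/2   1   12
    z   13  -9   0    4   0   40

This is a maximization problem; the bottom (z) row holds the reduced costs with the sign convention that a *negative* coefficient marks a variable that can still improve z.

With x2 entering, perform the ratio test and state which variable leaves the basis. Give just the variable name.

s2

Ratios: row 1 (x3): entry -1 ≤ 0, skip; row 2 (s2): 12/4 = 3.
Minimum ratio 3 is in the s2 row, so s2 leaves.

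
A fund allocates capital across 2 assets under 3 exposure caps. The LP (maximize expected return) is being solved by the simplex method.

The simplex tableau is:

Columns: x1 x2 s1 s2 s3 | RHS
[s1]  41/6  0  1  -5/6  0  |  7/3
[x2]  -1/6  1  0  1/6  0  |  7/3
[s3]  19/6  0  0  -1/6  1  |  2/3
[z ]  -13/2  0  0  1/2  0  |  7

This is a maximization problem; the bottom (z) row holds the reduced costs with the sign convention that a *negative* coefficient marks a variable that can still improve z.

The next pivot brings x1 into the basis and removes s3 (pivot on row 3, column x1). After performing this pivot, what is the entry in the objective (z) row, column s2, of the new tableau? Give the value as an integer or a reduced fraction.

Pivot element is row 3, column x1: 19/6.
Normalize row 3: new (row 3, s2) = (-1/6)/(19/6) = -1/19.
z-row ← z-row − (-13/2)·(new row 3): 1/2 − (-13/2)·(-1/19) = 3/19.

3/19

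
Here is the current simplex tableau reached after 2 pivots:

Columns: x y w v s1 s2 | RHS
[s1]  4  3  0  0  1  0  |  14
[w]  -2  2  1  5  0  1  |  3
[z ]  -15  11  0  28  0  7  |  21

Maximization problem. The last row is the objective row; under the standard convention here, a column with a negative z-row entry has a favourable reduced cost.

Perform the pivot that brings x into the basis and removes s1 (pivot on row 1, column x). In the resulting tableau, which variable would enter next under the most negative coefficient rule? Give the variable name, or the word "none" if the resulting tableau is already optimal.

none

Pivot element 4. New z-row = old z-row − (-15)·(row 1/4).
Updated z-row coefficients: x: 0, y: 89/4, w: 0, v: 28, s1: 15/4, s2: 7.
No coefficient is strictly negative; the tableau after this pivot is optimal.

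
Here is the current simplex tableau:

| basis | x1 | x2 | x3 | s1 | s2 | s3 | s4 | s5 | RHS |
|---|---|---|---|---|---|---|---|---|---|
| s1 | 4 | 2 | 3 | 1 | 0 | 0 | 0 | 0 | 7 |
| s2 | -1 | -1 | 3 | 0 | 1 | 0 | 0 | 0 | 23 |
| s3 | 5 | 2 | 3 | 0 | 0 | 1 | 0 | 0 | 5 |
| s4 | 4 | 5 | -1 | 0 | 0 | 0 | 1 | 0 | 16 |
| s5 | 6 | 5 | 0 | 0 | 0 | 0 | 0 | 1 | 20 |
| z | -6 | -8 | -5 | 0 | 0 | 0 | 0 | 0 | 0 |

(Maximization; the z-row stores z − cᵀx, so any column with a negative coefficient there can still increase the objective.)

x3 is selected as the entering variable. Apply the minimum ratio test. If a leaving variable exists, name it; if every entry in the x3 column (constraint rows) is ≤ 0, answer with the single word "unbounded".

s3

Ratios: row 1 (s1): 7/3 = 7/3; row 2 (s2): 23/3 = 23/3; row 3 (s3): 5/3 = 5/3; row 4 (s4): entry -1 ≤ 0, skip; row 5 (s5): entry 0 ≤ 0, skip.
Minimum ratio is in the s3 row, so s3 leaves.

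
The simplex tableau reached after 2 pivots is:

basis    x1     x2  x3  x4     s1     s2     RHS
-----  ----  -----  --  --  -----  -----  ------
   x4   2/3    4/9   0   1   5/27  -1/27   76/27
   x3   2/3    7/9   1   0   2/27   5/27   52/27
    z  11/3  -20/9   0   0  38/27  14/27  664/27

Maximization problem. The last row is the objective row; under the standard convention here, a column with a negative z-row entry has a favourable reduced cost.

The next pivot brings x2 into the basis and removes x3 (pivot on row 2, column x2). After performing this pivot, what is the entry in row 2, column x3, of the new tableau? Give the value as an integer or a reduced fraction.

Pivot element is row 2, column x2: 7/9.
Normalize row 2: new (row 2, x3) = 1/(7/9) = 9/7.
Row 2 is the pivot row, so the entry is 9/7.

9/7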